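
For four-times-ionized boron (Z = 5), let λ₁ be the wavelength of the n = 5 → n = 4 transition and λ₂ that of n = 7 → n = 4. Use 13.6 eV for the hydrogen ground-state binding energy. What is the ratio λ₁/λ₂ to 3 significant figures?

1.87

λ ∝ 1/ΔE ∝ 1/(1/n_f² − 1/n_i²), and the Z² and hc factors cancel in the ratio.
λ₁/λ₂ = (1/4² − 1/7²)/(1/4² − 1/5²) = 0.04209/0.02250 = 1.87.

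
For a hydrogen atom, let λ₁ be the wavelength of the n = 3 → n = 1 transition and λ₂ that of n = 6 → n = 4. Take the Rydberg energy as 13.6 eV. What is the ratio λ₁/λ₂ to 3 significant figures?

λ ∝ 1/ΔE ∝ 1/(1/n_f² − 1/n_i²), and the Z² and hc factors cancel in the ratio.
λ₁/λ₂ = (1/4² − 1/6²)/(1/1² − 1/3²) = 0.03472/0.8889 = 0.0391.

0.0391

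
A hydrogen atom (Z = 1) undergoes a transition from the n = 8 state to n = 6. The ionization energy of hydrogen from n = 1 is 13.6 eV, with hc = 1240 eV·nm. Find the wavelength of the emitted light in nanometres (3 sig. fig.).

7500 nm

ΔE = 13.60 × (1/6² − 1/8²) = 13.60 × 0.01215 = 0.1653 eV.
λ = hc/ΔE = 1240 / 0.1653 = 7500 nm.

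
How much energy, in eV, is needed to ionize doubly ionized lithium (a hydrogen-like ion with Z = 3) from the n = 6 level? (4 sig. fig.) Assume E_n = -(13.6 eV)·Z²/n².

3.400 eV

E_n = −13.6 Z²/n² = −122.4/n² eV for Z = 3.
E_6 = −122.4/36 = −3.400 eV, so ionization (to E = 0) requires 3.400 eV.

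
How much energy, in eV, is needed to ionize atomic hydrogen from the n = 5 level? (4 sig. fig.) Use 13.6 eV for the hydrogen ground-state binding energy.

E_5 = −13.60/25 = −0.5440 eV, so ionization (to E = 0) requires 0.5440 eV.

0.5440 eV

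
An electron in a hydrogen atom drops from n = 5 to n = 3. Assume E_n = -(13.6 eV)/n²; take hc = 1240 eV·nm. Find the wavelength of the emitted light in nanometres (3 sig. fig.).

1280 nm

ΔE = 13.60 × (1/3² − 1/5²) = 13.60 × 0.07111 = 0.9671 eV.
λ = hc/ΔE = 1240 / 0.9671 = 1280 nm.
This line belongs to the Paschen series.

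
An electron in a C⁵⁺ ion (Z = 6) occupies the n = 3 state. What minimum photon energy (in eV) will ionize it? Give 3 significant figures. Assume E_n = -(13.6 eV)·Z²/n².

E_n = −13.6 Z²/n² = −489.6/n² eV for Z = 6.
E_3 = −489.6/9 = −54.4 eV, so ionization (to E = 0) requires 54.4 eV.

54.4 eV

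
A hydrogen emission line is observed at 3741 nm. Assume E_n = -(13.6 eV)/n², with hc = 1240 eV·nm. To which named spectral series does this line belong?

Pfund

ΔE = 1240/3741 = 0.3315 eV.
This matches 13.6 × (1/5² − 1/8²), so n_f = 5: the Pfund series.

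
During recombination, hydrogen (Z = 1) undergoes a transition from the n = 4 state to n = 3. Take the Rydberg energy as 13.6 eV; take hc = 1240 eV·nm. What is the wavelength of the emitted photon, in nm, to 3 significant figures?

ΔE = 13.60 × (1/3² − 1/4²) = 13.60 × 0.04861 = 0.6611 eV.
λ = hc/ΔE = 1240 / 0.6611 = 1880 nm.
This line belongs to the Paschen series.

1880 nm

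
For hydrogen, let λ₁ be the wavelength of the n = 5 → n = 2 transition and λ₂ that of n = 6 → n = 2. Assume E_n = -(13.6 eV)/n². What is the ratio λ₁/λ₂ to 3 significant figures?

λ ∝ 1/ΔE ∝ 1/(1/n_f² − 1/n_i²), and the Z² and hc factors cancel in the ratio.
λ₁/λ₂ = (1/2² − 1/6²)/(1/2² − 1/5²) = 0.2222/0.2100 = 1.06.

1.06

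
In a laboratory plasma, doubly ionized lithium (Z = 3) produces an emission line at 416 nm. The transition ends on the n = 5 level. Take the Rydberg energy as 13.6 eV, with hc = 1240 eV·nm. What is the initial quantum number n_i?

The photon energy is ΔE = hc/λ = 1240 / 416 = 2.981 eV.
With Z = 3, ΔE = 122.4 × (1/n_f² − 1/n_i²), so 1/n_f² − 1/n_i² = 0.02435.
With n_f = 5: 1/n_i² = 1/25 − 0.02435 = 0.01565, so n_i ≈ 7.99.

n_i = 8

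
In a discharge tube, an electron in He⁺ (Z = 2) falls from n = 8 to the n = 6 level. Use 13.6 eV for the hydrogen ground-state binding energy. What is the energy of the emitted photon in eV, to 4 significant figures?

The Bohr energies scale as Z², so for Z = 2: E_n = −54.40/n² eV.
E_8 = −54.40/64 = −0.8500 eV and E_6 = −54.40/36 = −1.511 eV.
The photon energy is |E_8 − E_6| = 0.6611 eV.

0.6611 eV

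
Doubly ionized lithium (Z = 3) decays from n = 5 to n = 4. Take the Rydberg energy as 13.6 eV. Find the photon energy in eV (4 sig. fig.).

The Bohr energies scale as Z², so for Z = 3: E_n = −122.4/n² eV.
E_5 = −122.4/25 = −4.896 eV and E_4 = −122.4/16 = −7.650 eV.
The photon energy is |E_5 − E_4| = 2.754 eV.

2.754 eV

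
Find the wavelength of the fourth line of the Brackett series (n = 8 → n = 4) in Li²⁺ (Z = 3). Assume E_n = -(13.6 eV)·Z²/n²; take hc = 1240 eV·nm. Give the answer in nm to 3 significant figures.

216 nm

The Brackett series terminates on n_f = 4; the fourth line has n_i = 4+4 = 8.
ΔE = 122.4 × (1/4² − 1/8²) = 5.738 eV.
λ = 1240 / 5.738 = 216 nm.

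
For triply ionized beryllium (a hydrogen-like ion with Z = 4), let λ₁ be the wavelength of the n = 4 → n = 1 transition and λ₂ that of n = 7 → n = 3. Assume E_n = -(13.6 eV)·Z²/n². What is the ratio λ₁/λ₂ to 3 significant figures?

0.0967

λ ∝ 1/ΔE ∝ 1/(1/n_f² − 1/n_i²), and the Z² and hc factors cancel in the ratio.
λ₁/λ₂ = (1/3² − 1/7²)/(1/1² − 1/4²) = 0.09070/0.9375 = 0.0967.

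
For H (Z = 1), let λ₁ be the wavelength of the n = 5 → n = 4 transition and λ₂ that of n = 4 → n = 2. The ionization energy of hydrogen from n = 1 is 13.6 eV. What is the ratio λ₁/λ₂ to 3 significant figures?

λ ∝ 1/ΔE ∝ 1/(1/n_f² − 1/n_i²), and the Z² and hc factors cancel in the ratio.
λ₁/λ₂ = (1/2² − 1/4²)/(1/4² − 1/5²) = 0.1875/0.02250 = 8.33.

8.33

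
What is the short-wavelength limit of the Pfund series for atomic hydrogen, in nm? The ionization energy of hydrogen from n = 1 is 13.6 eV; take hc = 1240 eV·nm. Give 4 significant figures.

The Pfund series has lower level n_f = 5; the series limit corresponds to n_i → ∞.
ΔE_max = 13.6 × 1 / 5² = 0.5440 eV.
λ_min = 1240 / 0.5440 = 2279 nm.

2279 nm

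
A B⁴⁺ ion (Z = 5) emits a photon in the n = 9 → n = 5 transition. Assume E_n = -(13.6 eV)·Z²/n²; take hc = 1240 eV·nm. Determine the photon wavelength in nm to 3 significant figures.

132 nm

For Z = 5 the level energies scale as Z², so the effective Rydberg energy is 13.6 × 25 = 340.0 eV.
ΔE = 340.0 × (1/5² − 1/9²) = 340.0 × 0.02765 = 9.402 eV.
λ = hc/ΔE = 1240 / 9.402 = 132 nm.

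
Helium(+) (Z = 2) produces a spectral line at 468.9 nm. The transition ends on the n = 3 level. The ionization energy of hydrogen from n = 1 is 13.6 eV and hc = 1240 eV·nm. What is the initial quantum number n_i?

The photon energy is ΔE = hc/λ = 1240 / 468.9 = 2.644 eV.
With Z = 2, ΔE = 54.40 × (1/n_f² − 1/n_i²), so 1/n_f² − 1/n_i² = 0.04861.
With n_f = 3: 1/n_i² = 1/9 − 0.04861 = 0.06250, so n_i ≈ 4.00.

n_i = 4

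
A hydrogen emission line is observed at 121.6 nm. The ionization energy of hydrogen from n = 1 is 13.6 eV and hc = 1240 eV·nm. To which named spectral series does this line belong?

ΔE = 1240/121.6 = 10.20 eV.
This matches 13.6 × (1/1² − 1/2²), so n_f = 1: the Lyman series.

Lyman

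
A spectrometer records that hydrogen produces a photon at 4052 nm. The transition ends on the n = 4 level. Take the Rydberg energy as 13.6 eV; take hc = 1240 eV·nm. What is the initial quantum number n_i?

n_i = 5

The photon energy is ΔE = hc/λ = 1240 / 4052 = 0.3060 eV.
With Z = 1, ΔE = 13.60 × (1/n_f² − 1/n_i²), so 1/n_f² − 1/n_i² = 0.02250.
With n_f = 4: 1/n_i² = 1/16 − 0.02250 = 0.04000, so n_i ≈ 5.00.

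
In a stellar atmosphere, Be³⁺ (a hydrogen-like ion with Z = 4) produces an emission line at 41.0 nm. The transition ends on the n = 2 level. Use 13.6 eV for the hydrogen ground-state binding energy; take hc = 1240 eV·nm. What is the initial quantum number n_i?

The photon energy is ΔE = hc/λ = 1240 / 41.0 = 30.24 eV.
With Z = 4, ΔE = 217.6 × (1/n_f² − 1/n_i²), so 1/n_f² − 1/n_i² = 0.1390.
With n_f = 2: 1/n_i² = 1/4 − 0.1390 = 0.1110, so n_i ≈ 3.00.

n_i = 3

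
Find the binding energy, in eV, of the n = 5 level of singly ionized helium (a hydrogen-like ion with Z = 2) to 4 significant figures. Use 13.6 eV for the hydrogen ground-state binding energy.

E_n = −13.6 Z²/n² = −54.40/n² eV for Z = 2.
E_5 = −54.40/25 = −2.176 eV, so ionization (to E = 0) requires 2.176 eV.

2.176 eV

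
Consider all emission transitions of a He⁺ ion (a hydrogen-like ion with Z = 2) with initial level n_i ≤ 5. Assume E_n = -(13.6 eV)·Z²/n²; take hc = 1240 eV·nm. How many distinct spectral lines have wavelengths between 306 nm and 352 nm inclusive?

1

Enumerate all n_i → n_f pairs with 1 ≤ n_f < n_i ≤ 5 and compute λ = 1240 / [13.6·4·(1/n_f² − 1/n_i²)].
Lines falling in [306, 352] nm: 5→3 (320.5 nm).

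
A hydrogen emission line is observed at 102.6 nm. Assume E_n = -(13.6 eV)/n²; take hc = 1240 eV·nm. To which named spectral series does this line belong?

Lyman

ΔE = 1240/102.6 = 12.09 eV.
This matches 13.6 × (1/1² − 1/3²), so n_f = 1: the Lyman series.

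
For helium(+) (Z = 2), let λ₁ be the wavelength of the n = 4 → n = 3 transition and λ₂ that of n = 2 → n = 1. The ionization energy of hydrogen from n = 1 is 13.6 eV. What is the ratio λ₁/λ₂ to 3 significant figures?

15.4

λ ∝ 1/ΔE ∝ 1/(1/n_f² − 1/n_i²), and the Z² and hc factors cancel in the ratio.
λ₁/λ₂ = (1/1² − 1/2²)/(1/3² − 1/4²) = 0.7500/0.04861 = 15.4.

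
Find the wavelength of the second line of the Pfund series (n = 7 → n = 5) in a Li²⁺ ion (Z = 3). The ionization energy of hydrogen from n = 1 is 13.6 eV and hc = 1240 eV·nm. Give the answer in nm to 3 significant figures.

517 nm

The Pfund series terminates on n_f = 5; the second line has n_i = 5+2 = 7.
ΔE = 122.4 × (1/5² − 1/7²) = 2.398 eV.
λ = 1240 / 2.398 = 517 nm.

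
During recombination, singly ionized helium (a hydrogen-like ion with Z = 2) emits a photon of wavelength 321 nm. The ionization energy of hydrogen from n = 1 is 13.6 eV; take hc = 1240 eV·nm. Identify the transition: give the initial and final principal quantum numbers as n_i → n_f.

The photon energy is ΔE = hc/λ = 1240 / 321 = 3.863 eV.
With Z = 2, ΔE = 54.40 × (1/n_f² − 1/n_i²), so 1/n_f² − 1/n_i² = 0.07101.
Trying n_f = 3 gives 1/n_i² = 0.04010, i.e. n_i ≈ 5; this pair matches.

n_i = 5, n_f = 3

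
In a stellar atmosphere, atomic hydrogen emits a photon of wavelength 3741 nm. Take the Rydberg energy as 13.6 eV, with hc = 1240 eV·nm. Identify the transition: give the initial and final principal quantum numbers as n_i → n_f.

The photon energy is ΔE = hc/λ = 1240 / 3741 = 0.3315 eV.
With Z = 1, ΔE = 13.60 × (1/n_f² − 1/n_i²), so 1/n_f² − 1/n_i² = 0.02437.
Trying n_f = 5 gives 1/n_i² = 0.01563, i.e. n_i ≈ 8; this pair matches.

n_i = 8, n_f = 5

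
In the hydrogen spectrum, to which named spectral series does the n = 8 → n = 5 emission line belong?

The series is set by the lower level: n_f = 5 is the Pfund series.

Pfund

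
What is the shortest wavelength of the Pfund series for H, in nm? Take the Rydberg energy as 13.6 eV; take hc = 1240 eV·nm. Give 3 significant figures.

The Pfund series has lower level n_f = 5; the series limit corresponds to n_i → ∞.
ΔE_max = 13.6 × 1 / 5² = 0.5440 eV.
λ_min = 1240 / 0.5440 = 2280 nm.

2280 nm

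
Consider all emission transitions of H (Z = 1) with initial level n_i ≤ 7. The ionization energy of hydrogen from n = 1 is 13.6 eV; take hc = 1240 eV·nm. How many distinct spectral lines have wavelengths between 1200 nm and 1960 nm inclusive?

Enumerate all n_i → n_f pairs with 1 ≤ n_f < n_i ≤ 7 and compute λ = 1240 / [13.6·1·(1/n_f² − 1/n_i²)].
Lines falling in [1200, 1960] nm: 5→3 (1282 nm), 4→3 (1876 nm).

2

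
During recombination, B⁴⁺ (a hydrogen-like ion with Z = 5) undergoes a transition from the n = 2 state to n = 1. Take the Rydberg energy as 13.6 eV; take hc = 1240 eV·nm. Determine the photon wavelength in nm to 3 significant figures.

For Z = 5 the level energies scale as Z², so the effective Rydberg energy is 13.6 × 25 = 340.0 eV.
ΔE = 340.0 × (1/1² − 1/2²) = 340.0 × 0.7500 = 255.0 eV.
λ = hc/ΔE = 1240 / 255.0 = 4.86 nm.

4.86 nm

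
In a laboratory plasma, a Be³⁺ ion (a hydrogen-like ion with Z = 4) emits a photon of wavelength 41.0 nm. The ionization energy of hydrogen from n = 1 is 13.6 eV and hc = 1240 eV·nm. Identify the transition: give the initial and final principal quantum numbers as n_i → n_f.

n_i = 3, n_f = 2

The photon energy is ΔE = hc/λ = 1240 / 41.0 = 30.24 eV.
With Z = 4, ΔE = 217.6 × (1/n_f² − 1/n_i²), so 1/n_f² − 1/n_i² = 0.1390.
Trying n_f = 2 gives 1/n_i² = 0.1110, i.e. n_i ≈ 3; this pair matches.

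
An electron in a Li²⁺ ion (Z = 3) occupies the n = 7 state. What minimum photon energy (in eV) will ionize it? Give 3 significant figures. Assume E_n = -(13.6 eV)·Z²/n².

E_n = −13.6 Z²/n² = −122.4/n² eV for Z = 3.
E_7 = −122.4/49 = −2.50 eV, so ionization (to E = 0) requires 2.50 eV.

2.50 eV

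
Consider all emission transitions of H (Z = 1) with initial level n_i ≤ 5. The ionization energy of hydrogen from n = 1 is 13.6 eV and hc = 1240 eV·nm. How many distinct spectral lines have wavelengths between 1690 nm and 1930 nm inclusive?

1

Enumerate all n_i → n_f pairs with 1 ≤ n_f < n_i ≤ 5 and compute λ = 1240 / [13.6·1·(1/n_f² − 1/n_i²)].
Lines falling in [1690, 1930] nm: 4→3 (1876 nm).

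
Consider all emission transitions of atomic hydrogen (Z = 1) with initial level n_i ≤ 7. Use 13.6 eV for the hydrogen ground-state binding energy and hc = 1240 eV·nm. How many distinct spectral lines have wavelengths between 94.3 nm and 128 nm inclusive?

Enumerate all n_i → n_f pairs with 1 ≤ n_f < n_i ≤ 7 and compute λ = 1240 / [13.6·1·(1/n_f² − 1/n_i²)].
Lines falling in [94.3, 128] nm: 5→1 (94.98 nm), 4→1 (97.25 nm), 3→1 (102.6 nm), 2→1 (121.6 nm).

4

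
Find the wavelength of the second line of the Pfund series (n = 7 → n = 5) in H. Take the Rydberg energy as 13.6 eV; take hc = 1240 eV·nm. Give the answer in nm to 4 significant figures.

The Pfund series terminates on n_f = 5; the second line has n_i = 5+2 = 7.
ΔE = 13.60 × (1/5² − 1/7²) = 0.2664 eV.
λ = 1240 / 0.2664 = 4654 nm.

4654 nm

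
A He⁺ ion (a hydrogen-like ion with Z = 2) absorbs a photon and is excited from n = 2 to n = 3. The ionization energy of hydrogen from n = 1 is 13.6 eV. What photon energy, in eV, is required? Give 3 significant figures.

7.56 eV

The Bohr energies scale as Z², so for Z = 2: E_n = −54.40/n² eV.
E_3 = −54.40/9 = −6.044 eV and E_2 = −54.40/4 = −13.60 eV.
The photon energy is |E_3 − E_2| = 7.56 eV.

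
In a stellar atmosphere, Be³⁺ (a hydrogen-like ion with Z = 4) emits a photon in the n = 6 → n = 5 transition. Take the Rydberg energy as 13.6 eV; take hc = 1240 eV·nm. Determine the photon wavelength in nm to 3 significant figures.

For Z = 4 the level energies scale as Z², so the effective Rydberg energy is 13.6 × 16 = 217.6 eV.
ΔE = 217.6 × (1/5² − 1/6²) = 217.6 × 0.01222 = 2.660 eV.
λ = hc/ΔE = 1240 / 2.660 = 466 nm.

466 nm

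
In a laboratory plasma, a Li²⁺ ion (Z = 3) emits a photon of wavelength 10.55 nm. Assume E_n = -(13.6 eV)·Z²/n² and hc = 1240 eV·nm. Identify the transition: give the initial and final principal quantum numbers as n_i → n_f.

n_i = 5, n_f = 1

The photon energy is ΔE = hc/λ = 1240 / 10.55 = 117.5 eV.
With Z = 3, ΔE = 122.4 × (1/n_f² − 1/n_i²), so 1/n_f² − 1/n_i² = 0.9603.
Trying n_f = 1 gives 1/n_i² = 0.03974, i.e. n_i ≈ 5; this pair matches.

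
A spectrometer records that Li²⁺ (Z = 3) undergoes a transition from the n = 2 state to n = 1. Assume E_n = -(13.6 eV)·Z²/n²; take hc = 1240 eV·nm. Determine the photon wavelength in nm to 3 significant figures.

13.5 nm

For Z = 3 the level energies scale as Z², so the effective Rydberg energy is 13.6 × 9 = 122.4 eV.
ΔE = 122.4 × (1/1² − 1/2²) = 122.4 × 0.7500 = 91.80 eV.
λ = hc/ΔE = 1240 / 91.80 = 13.5 nm.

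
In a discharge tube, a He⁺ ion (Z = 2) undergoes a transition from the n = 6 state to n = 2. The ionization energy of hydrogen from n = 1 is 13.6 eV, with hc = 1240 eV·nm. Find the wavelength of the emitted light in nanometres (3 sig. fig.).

103 nm

For Z = 2 the level energies scale as Z², so the effective Rydberg energy is 13.6 × 4 = 54.40 eV.
ΔE = 54.40 × (1/2² − 1/6²) = 54.40 × 0.2222 = 12.09 eV.
λ = hc/ΔE = 1240 / 12.09 = 103 nm.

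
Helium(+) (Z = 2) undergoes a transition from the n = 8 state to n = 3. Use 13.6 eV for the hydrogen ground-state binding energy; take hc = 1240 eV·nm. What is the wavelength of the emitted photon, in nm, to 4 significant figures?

238.7 nm

For Z = 2 the level energies scale as Z², so the effective Rydberg energy is 13.6 × 4 = 54.40 eV.
ΔE = 54.40 × (1/3² − 1/8²) = 54.40 × 0.09549 = 5.194 eV.
λ = hc/ΔE = 1240 / 5.194 = 238.7 nm.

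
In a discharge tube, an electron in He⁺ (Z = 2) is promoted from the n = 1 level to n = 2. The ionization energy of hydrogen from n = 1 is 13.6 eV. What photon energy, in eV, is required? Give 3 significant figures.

The Bohr energies scale as Z², so for Z = 2: E_n = −54.40/n² eV.
E_2 = −54.40/4 = −13.60 eV and E_1 = −54.40/1 = −54.40 eV.
The photon energy is |E_2 − E_1| = 40.8 eV.

40.8 eV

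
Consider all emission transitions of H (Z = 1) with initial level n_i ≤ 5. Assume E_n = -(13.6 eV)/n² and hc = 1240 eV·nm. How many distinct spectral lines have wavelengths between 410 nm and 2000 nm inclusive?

5

Enumerate all n_i → n_f pairs with 1 ≤ n_f < n_i ≤ 5 and compute λ = 1240 / [13.6·1·(1/n_f² − 1/n_i²)].
Lines falling in [410, 2000] nm: 5→2 (434.2 nm), 4→2 (486.3 nm), 3→2 (656.5 nm), 5→3 (1282 nm), 4→3 (1876 nm).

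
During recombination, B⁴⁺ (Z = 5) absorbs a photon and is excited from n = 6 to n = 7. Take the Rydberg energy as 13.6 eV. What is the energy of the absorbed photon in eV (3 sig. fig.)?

2.51 eV

The Bohr energies scale as Z², so for Z = 5: E_n = −340.0/n² eV.
E_7 = −340.0/49 = −6.939 eV and E_6 = −340.0/36 = −9.444 eV.
The photon energy is |E_7 − E_6| = 2.51 eV.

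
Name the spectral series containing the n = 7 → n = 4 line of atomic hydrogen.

Brackett

The series is set by the lower level: n_f = 4 is the Brackett series.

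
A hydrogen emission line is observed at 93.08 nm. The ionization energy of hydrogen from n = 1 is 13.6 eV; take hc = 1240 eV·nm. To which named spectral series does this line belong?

Lyman

ΔE = 1240/93.08 = 13.32 eV.
This matches 13.6 × (1/1² − 1/7²), so n_f = 1: the Lyman series.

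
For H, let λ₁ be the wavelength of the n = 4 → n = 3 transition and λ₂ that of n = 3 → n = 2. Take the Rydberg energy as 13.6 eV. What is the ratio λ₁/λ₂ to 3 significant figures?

λ ∝ 1/ΔE ∝ 1/(1/n_f² − 1/n_i²), and the Z² and hc factors cancel in the ratio.
λ₁/λ₂ = (1/2² − 1/3²)/(1/3² − 1/4²) = 0.1389/0.04861 = 2.86.

2.86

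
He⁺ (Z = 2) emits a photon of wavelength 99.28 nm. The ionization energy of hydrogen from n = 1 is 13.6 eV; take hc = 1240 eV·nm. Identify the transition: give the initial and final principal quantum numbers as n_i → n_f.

The photon energy is ΔE = hc/λ = 1240 / 99.28 = 12.49 eV.
With Z = 2, ΔE = 54.40 × (1/n_f² − 1/n_i²), so 1/n_f² − 1/n_i² = 0.2296.
Trying n_f = 2 gives 1/n_i² = 0.02041, i.e. n_i ≈ 7; this pair matches.

n_i = 7, n_f = 2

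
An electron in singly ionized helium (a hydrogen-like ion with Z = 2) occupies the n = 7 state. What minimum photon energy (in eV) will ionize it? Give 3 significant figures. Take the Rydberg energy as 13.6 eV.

E_n = −13.6 Z²/n² = −54.40/n² eV for Z = 2.
E_7 = −54.40/49 = −1.11 eV, so ionization (to E = 0) requires 1.11 eV.

1.11 eV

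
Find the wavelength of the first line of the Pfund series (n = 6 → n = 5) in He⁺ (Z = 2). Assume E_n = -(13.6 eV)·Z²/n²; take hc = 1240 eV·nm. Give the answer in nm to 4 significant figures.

The Pfund series terminates on n_f = 5; the first line has n_i = 5+1 = 6.
ΔE = 54.40 × (1/5² − 1/6²) = 0.6649 eV.
λ = 1240 / 0.6649 = 1865 nm.

1865 nm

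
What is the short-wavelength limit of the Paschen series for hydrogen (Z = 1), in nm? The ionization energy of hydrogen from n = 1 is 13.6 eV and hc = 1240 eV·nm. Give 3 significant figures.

821 nm

The Paschen series has lower level n_f = 3; the series limit corresponds to n_i → ∞.
ΔE_max = 13.6 × 1 / 3² = 1.511 eV.
λ_min = 1240 / 1.511 = 821 nm.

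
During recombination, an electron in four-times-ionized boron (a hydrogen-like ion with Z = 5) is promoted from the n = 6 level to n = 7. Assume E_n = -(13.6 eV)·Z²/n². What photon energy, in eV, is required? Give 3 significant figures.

The Bohr energies scale as Z², so for Z = 5: E_n = −340.0/n² eV.
E_7 = −340.0/49 = −6.939 eV and E_6 = −340.0/36 = −9.444 eV.
The photon energy is |E_7 − E_6| = 2.51 eV.

2.51 eV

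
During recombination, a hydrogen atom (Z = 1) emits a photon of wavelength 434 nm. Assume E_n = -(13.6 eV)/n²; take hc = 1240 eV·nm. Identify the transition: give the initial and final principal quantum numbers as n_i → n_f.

n_i = 5, n_f = 2

The photon energy is ΔE = hc/λ = 1240 / 434 = 2.857 eV.
With Z = 1, ΔE = 13.60 × (1/n_f² − 1/n_i²), so 1/n_f² − 1/n_i² = 0.2101.
Trying n_f = 2 gives 1/n_i² = 0.03992, i.e. n_i ≈ 5; this pair matches.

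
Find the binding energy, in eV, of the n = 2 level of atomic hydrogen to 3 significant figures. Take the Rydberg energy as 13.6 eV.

E_2 = −13.60/4 = −3.40 eV, so ionization (to E = 0) requires 3.40 eV.

3.40 eV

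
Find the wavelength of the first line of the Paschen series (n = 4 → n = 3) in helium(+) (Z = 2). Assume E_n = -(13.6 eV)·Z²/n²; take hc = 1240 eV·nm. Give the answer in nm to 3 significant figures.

The Paschen series terminates on n_f = 3; the first line has n_i = 3+1 = 4.
ΔE = 54.40 × (1/3² − 1/4²) = 2.644 eV.
λ = 1240 / 2.644 = 469 nm.

469 nm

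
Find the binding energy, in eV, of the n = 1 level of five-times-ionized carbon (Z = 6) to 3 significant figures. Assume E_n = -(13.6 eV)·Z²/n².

490 eV

E_n = −13.6 Z²/n² = −489.6/n² eV for Z = 6.
E_1 = −489.6/1 = −490 eV, so ionization (to E = 0) requires 490 eV.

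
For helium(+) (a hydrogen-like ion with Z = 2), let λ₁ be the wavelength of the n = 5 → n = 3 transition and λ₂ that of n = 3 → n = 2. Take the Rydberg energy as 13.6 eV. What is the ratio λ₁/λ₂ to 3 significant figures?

λ ∝ 1/ΔE ∝ 1/(1/n_f² − 1/n_i²), and the Z² and hc factors cancel in the ratio.
λ₁/λ₂ = (1/2² − 1/3²)/(1/3² − 1/5²) = 0.1389/0.07111 = 1.95.

1.95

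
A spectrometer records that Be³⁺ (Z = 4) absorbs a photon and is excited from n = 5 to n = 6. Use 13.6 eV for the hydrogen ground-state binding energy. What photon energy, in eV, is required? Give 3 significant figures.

The Bohr energies scale as Z², so for Z = 4: E_n = −217.6/n² eV.
E_6 = −217.6/36 = −6.044 eV and E_5 = −217.6/25 = −8.704 eV.
The photon energy is |E_6 − E_5| = 2.66 eV.

2.66 eV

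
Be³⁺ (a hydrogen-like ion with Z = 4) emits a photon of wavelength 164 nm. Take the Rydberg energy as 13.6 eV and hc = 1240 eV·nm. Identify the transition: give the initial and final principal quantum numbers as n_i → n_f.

n_i = 6, n_f = 4

The photon energy is ΔE = hc/λ = 1240 / 164 = 7.561 eV.
With Z = 4, ΔE = 217.6 × (1/n_f² − 1/n_i²), so 1/n_f² − 1/n_i² = 0.03475.
Trying n_f = 4 gives 1/n_i² = 0.02775, i.e. n_i ≈ 6; this pair matches.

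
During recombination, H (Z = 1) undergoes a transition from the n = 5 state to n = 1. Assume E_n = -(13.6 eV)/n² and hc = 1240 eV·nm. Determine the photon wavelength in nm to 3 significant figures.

ΔE = 13.60 × (1/1² − 1/5²) = 13.60 × 0.9600 = 13.06 eV.
λ = hc/ΔE = 1240 / 13.06 = 95.0 nm.
This line belongs to the Lyman series.

95.0 nm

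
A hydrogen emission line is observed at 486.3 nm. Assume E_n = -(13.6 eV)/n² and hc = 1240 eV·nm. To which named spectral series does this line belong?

Balmer

ΔE = 1240/486.3 = 2.550 eV.
This matches 13.6 × (1/2² − 1/4²), so n_f = 2: the Balmer series.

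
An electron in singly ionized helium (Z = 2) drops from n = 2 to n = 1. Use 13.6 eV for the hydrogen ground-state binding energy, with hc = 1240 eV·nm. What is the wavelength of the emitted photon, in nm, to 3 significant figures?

30.4 nm

For Z = 2 the level energies scale as Z², so the effective Rydberg energy is 13.6 × 4 = 54.40 eV.
ΔE = 54.40 × (1/1² − 1/2²) = 54.40 × 0.7500 = 40.80 eV.
λ = hc/ΔE = 1240 / 40.80 = 30.4 nm.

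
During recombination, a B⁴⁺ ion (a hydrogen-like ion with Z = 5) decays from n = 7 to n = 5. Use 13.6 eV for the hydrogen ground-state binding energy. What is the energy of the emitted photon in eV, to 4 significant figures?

6.661 eV

The Bohr energies scale as Z², so for Z = 5: E_n = −340.0/n² eV.
E_7 = −340.0/49 = −6.939 eV and E_5 = −340.0/25 = −13.60 eV.
The photon energy is |E_7 − E_5| = 6.661 eV.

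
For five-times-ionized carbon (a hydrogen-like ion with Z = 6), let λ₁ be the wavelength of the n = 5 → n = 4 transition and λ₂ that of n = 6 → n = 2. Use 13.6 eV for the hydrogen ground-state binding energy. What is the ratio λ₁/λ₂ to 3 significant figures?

λ ∝ 1/ΔE ∝ 1/(1/n_f² − 1/n_i²), and the Z² and hc factors cancel in the ratio.
λ₁/λ₂ = (1/2² − 1/6²)/(1/4² − 1/5²) = 0.2222/0.02250 = 9.88.

9.88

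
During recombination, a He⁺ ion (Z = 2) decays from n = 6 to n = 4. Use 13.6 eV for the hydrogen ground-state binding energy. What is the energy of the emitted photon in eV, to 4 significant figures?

1.889 eV

The Bohr energies scale as Z², so for Z = 2: E_n = −54.40/n² eV.
E_6 = −54.40/36 = −1.511 eV and E_4 = −54.40/16 = −3.400 eV.
The photon energy is |E_6 − E_4| = 1.889 eV.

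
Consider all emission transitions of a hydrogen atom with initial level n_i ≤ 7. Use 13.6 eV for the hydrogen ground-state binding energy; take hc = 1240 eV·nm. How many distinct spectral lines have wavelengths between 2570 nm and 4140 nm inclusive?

2

Enumerate all n_i → n_f pairs with 1 ≤ n_f < n_i ≤ 7 and compute λ = 1240 / [13.6·1·(1/n_f² − 1/n_i²)].
Lines falling in [2570, 4140] nm: 6→4 (2626 nm), 5→4 (4052 nm).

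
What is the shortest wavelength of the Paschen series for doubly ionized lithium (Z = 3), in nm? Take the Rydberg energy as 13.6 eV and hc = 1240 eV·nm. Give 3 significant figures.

91.2 nm

The Paschen series has lower level n_f = 3; the series limit corresponds to n_i → ∞.
ΔE_max = 13.6 × 9 / 3² = 13.60 eV.
λ_min = 1240 / 13.60 = 91.2 nm.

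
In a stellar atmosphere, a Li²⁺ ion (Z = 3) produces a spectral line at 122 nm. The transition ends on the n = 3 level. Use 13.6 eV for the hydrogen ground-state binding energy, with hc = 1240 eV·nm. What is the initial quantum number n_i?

The photon energy is ΔE = hc/λ = 1240 / 122 = 10.16 eV.
With Z = 3, ΔE = 122.4 × (1/n_f² − 1/n_i²), so 1/n_f² − 1/n_i² = 0.08304.
With n_f = 3: 1/n_i² = 1/9 − 0.08304 = 0.02807, so n_i ≈ 5.97.

n_i = 6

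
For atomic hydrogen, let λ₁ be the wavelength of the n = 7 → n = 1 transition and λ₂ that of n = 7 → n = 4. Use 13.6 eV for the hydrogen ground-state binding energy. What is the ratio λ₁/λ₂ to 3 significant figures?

λ ∝ 1/ΔE ∝ 1/(1/n_f² − 1/n_i²), and the Z² and hc factors cancel in the ratio.
λ₁/λ₂ = (1/4² − 1/7²)/(1/1² − 1/7²) = 0.04209/0.9796 = 0.0430.

0.0430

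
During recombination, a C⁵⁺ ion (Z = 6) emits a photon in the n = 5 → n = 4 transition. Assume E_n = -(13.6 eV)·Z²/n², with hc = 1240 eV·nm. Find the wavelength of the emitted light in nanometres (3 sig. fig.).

113 nm

For Z = 6 the level energies scale as Z², so the effective Rydberg energy is 13.6 × 36 = 489.6 eV.
ΔE = 489.6 × (1/4² − 1/5²) = 489.6 × 0.02250 = 11.02 eV.
λ = hc/ΔE = 1240 / 11.02 = 113 nm.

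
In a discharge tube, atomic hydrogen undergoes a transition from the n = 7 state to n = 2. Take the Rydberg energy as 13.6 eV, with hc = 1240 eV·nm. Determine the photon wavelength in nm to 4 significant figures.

ΔE = 13.60 × (1/2² − 1/7²) = 13.60 × 0.2296 = 3.122 eV.
λ = hc/ΔE = 1240 / 3.122 = 397.1 nm.
This line belongs to the Balmer series.

397.1 nm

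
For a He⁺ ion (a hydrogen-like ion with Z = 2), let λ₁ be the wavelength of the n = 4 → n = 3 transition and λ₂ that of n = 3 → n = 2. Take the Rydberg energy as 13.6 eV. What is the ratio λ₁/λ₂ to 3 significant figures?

2.86

λ ∝ 1/ΔE ∝ 1/(1/n_f² − 1/n_i²), and the Z² and hc factors cancel in the ratio.
λ₁/λ₂ = (1/2² − 1/3²)/(1/3² − 1/4²) = 0.1389/0.04861 = 2.86.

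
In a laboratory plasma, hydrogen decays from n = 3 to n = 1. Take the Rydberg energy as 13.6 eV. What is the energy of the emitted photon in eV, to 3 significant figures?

E_3 = −13.60/9 = −1.511 eV and E_1 = −13.60/1 = −13.60 eV.
The photon energy is |E_3 − E_1| = 12.1 eV.

12.1 eV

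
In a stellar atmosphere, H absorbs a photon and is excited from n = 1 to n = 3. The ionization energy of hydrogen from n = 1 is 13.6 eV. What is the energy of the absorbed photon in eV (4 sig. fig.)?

12.09 eV

E_3 = −13.60/9 = −1.511 eV and E_1 = −13.60/1 = −13.60 eV.
The photon energy is |E_3 − E_1| = 12.09 eV.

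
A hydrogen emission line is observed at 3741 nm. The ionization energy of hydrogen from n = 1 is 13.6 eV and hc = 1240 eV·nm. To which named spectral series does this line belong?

Pfund

ΔE = 1240/3741 = 0.3315 eV.
This matches 13.6 × (1/5² − 1/8²), so n_f = 5: the Pfund series.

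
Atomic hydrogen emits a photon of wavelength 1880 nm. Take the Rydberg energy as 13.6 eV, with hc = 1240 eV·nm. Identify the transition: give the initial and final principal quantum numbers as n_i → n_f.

n_i = 4, n_f = 3

The photon energy is ΔE = hc/λ = 1240 / 1880 = 0.6596 eV.
With Z = 1, ΔE = 13.60 × (1/n_f² − 1/n_i²), so 1/n_f² − 1/n_i² = 0.04850.
Trying n_f = 3 gives 1/n_i² = 0.06261, i.e. n_i ≈ 4; this pair matches.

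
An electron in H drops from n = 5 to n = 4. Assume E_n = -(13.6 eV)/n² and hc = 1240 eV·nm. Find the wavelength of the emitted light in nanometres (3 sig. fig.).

4050 nm

ΔE = 13.60 × (1/4² − 1/5²) = 13.60 × 0.02250 = 0.3060 eV.
λ = hc/ΔE = 1240 / 0.3060 = 4050 nm.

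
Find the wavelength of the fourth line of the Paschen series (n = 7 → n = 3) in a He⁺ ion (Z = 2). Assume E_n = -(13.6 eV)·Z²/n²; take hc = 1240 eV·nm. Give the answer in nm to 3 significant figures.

The Paschen series terminates on n_f = 3; the fourth line has n_i = 3+4 = 7.
ΔE = 54.40 × (1/3² − 1/7²) = 4.934 eV.
λ = 1240 / 4.934 = 251 nm.

251 nm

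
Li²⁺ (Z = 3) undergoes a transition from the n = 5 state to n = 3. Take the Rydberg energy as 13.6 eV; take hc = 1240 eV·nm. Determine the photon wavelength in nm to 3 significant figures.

142 nm

For Z = 3 the level energies scale as Z², so the effective Rydberg energy is 13.6 × 9 = 122.4 eV.
ΔE = 122.4 × (1/3² − 1/5²) = 122.4 × 0.07111 = 8.704 eV.
λ = hc/ΔE = 1240 / 8.704 = 142 nm.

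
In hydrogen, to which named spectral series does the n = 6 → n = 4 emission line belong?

Brackett

The series is set by the lower level: n_f = 4 is the Brackett series.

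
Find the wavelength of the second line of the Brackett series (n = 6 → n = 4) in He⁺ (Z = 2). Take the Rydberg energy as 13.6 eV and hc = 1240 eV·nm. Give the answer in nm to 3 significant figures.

The Brackett series terminates on n_f = 4; the second line has n_i = 4+2 = 6.
ΔE = 54.40 × (1/4² − 1/6²) = 1.889 eV.
λ = 1240 / 1.889 = 656 nm.

656 nm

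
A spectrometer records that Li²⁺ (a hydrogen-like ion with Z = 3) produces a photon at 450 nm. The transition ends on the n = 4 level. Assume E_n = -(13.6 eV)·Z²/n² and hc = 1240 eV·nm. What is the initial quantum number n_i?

n_i = 5

The photon energy is ΔE = hc/λ = 1240 / 450 = 2.756 eV.
With Z = 3, ΔE = 122.4 × (1/n_f² − 1/n_i²), so 1/n_f² − 1/n_i² = 0.02251.
With n_f = 4: 1/n_i² = 1/16 − 0.02251 = 0.03999, so n_i ≈ 5.00.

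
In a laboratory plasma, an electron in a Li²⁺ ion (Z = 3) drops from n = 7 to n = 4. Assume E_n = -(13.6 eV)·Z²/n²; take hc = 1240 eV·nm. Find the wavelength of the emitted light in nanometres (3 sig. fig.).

For Z = 3 the level energies scale as Z², so the effective Rydberg energy is 13.6 × 9 = 122.4 eV.
ΔE = 122.4 × (1/4² − 1/7²) = 122.4 × 0.04209 = 5.152 eV.
λ = hc/ΔE = 1240 / 5.152 = 241 nm.

241 nm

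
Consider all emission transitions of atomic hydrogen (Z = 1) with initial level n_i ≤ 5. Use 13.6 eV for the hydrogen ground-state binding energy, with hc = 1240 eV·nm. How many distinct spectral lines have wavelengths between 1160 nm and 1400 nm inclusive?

Enumerate all n_i → n_f pairs with 1 ≤ n_f < n_i ≤ 5 and compute λ = 1240 / [13.6·1·(1/n_f² − 1/n_i²)].
Lines falling in [1160, 1400] nm: 5→3 (1282 nm).

1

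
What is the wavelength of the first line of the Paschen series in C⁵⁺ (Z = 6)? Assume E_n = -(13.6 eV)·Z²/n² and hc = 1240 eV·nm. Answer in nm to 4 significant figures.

The Paschen series terminates on n_f = 3; the first line has n_i = 3+1 = 4.
ΔE = 489.6 × (1/3² − 1/4²) = 23.80 eV.
λ = 1240 / 23.80 = 52.10 nm.

52.10 nm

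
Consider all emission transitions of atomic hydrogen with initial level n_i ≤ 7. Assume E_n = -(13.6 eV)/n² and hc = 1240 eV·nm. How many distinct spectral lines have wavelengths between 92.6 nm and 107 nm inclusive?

Enumerate all n_i → n_f pairs with 1 ≤ n_f < n_i ≤ 7 and compute λ = 1240 / [13.6·1·(1/n_f² − 1/n_i²)].
Lines falling in [92.6, 107] nm: 7→1 (93.08 nm), 6→1 (93.78 nm), 5→1 (94.98 nm), 4→1 (97.25 nm), 3→1 (102.6 nm).

5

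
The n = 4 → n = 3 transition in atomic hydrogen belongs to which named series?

The series is set by the lower level: n_f = 3 is the Paschen series.

Paschen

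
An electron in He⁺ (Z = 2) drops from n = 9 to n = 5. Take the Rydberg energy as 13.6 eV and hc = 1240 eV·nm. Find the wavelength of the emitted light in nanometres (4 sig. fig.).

For Z = 2 the level energies scale as Z², so the effective Rydberg energy is 13.6 × 4 = 54.40 eV.
ΔE = 54.40 × (1/5² − 1/9²) = 54.40 × 0.02765 = 1.504 eV.
λ = hc/ΔE = 1240 / 1.504 = 824.3 nm.

824.3 nm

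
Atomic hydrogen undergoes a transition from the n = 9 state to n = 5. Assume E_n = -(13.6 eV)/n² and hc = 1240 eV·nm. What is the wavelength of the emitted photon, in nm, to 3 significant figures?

ΔE = 13.60 × (1/5² − 1/9²) = 13.60 × 0.02765 = 0.3761 eV.
λ = hc/ΔE = 1240 / 0.3761 = 3300 nm.
This line belongs to the Pfund series.

3300 nm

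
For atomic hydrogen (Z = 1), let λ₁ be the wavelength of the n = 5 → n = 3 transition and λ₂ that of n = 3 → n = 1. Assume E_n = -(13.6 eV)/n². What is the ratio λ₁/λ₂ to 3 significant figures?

λ ∝ 1/ΔE ∝ 1/(1/n_f² − 1/n_i²), and the Z² and hc factors cancel in the ratio.
λ₁/λ₂ = (1/1² − 1/3²)/(1/3² − 1/5²) = 0.8889/0.07111 = 12.5.

12.5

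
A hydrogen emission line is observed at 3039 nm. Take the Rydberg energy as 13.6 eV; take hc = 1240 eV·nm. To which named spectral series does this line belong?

Pfund

ΔE = 1240/3039 = 0.4080 eV.
This matches 13.6 × (1/5² − 1/10²), so n_f = 5: the Pfund series.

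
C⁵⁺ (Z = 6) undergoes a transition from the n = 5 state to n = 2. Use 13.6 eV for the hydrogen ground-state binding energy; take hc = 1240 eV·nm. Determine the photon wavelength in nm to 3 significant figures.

12.1 nm

For Z = 6 the level energies scale as Z², so the effective Rydberg energy is 13.6 × 36 = 489.6 eV.
ΔE = 489.6 × (1/2² − 1/5²) = 489.6 × 0.2100 = 102.8 eV.
λ = hc/ΔE = 1240 / 102.8 = 12.1 nm.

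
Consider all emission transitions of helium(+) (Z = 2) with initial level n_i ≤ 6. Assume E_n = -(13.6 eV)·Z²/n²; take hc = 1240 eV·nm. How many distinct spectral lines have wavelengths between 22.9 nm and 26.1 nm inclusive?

Enumerate all n_i → n_f pairs with 1 ≤ n_f < n_i ≤ 6 and compute λ = 1240 / [13.6·4·(1/n_f² − 1/n_i²)].
Lines falling in [22.9, 26.1] nm: 6→1 (23.45 nm), 5→1 (23.74 nm), 4→1 (24.31 nm), 3→1 (25.64 nm).

4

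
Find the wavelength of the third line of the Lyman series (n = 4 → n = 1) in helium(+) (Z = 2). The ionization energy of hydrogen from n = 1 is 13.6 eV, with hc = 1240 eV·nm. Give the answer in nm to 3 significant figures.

The Lyman series terminates on n_f = 1; the third line has n_i = 1+3 = 4.
ΔE = 54.40 × (1/1² − 1/4²) = 51.00 eV.
λ = 1240 / 51.00 = 24.3 nm.

24.3 nm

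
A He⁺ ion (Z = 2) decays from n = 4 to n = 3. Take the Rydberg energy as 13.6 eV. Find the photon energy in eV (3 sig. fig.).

2.64 eV

The Bohr energies scale as Z², so for Z = 2: E_n = −54.40/n² eV.
E_4 = −54.40/16 = −3.400 eV and E_3 = −54.40/9 = −6.044 eV.
The photon energy is |E_4 − E_3| = 2.64 eV.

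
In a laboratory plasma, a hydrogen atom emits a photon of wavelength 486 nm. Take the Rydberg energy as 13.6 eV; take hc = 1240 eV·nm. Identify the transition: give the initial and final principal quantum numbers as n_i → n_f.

n_i = 4, n_f = 2

The photon energy is ΔE = hc/λ = 1240 / 486 = 2.551 eV.
With Z = 1, ΔE = 13.60 × (1/n_f² − 1/n_i²), so 1/n_f² − 1/n_i² = 0.1876.
Trying n_f = 2 gives 1/n_i² = 0.06239, i.e. n_i ≈ 4; this pair matches.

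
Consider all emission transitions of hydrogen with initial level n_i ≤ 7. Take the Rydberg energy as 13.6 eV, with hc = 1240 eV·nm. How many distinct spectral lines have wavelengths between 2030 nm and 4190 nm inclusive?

3

Enumerate all n_i → n_f pairs with 1 ≤ n_f < n_i ≤ 7 and compute λ = 1240 / [13.6·1·(1/n_f² − 1/n_i²)].
Lines falling in [2030, 4190] nm: 7→4 (2166 nm), 6→4 (2626 nm), 5→4 (4052 nm).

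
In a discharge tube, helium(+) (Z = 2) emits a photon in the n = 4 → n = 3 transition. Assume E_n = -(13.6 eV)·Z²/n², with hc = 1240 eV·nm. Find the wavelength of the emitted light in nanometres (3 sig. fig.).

469 nm

For Z = 2 the level energies scale as Z², so the effective Rydberg energy is 13.6 × 4 = 54.40 eV.
ΔE = 54.40 × (1/3² − 1/4²) = 54.40 × 0.04861 = 2.644 eV.
λ = hc/ΔE = 1240 / 2.644 = 469 nm.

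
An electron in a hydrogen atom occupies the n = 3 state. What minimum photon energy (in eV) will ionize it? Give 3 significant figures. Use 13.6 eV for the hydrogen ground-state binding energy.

E_3 = −13.60/9 = −1.51 eV, so ionization (to E = 0) requires 1.51 eV.

1.51 eV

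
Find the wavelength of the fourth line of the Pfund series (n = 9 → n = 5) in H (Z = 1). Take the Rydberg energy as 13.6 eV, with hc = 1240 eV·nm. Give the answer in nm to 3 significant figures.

3300 nm

The Pfund series terminates on n_f = 5; the fourth line has n_i = 5+4 = 9.
ΔE = 13.60 × (1/5² − 1/9²) = 0.3761 eV.
λ = 1240 / 0.3761 = 3300 nm.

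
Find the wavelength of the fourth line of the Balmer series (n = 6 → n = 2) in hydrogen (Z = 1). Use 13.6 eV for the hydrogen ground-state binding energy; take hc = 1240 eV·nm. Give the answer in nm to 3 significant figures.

410 nm

The Balmer series terminates on n_f = 2; the fourth line has n_i = 2+4 = 6.
ΔE = 13.60 × (1/2² − 1/6²) = 3.022 eV.
λ = 1240 / 3.022 = 410 nm.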